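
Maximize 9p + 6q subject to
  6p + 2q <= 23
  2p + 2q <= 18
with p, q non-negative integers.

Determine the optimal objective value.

57

(p,q)=(1,8): 6·1+2·8=22≤23, 2·1+2·8=18≤18, objective 57.
(p,q)=(0,9): 6·0+2·9=18≤23, 2·0+2·9=18≤18, objective 54.
(p,q)=(1,7): 6·1+2·7=20≤23, 2·1+2·7=16≤18, objective 51.
(p,q)=(0,8): 6·0+2·8=16≤23, 2·0+2·8=16≤18, objective 48.
The best lattice point is (1,8), giving 57.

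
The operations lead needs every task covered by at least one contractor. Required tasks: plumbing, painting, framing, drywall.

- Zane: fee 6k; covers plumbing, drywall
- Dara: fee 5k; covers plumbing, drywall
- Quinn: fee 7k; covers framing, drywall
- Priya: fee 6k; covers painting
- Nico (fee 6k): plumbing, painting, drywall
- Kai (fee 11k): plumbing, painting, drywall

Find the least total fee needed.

This is an integer covering problem.
Choose Quinn and Nico: together they cover plumbing, painting, framing, drywall — every task.
Total fee: 7 + 6 = 13.

13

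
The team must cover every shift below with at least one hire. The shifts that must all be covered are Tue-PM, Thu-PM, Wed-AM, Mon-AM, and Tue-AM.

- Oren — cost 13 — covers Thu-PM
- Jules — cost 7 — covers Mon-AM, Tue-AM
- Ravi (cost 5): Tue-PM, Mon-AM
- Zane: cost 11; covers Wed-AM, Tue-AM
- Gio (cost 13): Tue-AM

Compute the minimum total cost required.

29

This is an integer covering problem.
Choose Oren, Ravi, and Zane: together they cover Tue-PM, Thu-PM, Wed-AM, Mon-AM, Tue-AM — every shift.
Total cost: 13 + 5 + 11 = 29.
No cover costs less than 29.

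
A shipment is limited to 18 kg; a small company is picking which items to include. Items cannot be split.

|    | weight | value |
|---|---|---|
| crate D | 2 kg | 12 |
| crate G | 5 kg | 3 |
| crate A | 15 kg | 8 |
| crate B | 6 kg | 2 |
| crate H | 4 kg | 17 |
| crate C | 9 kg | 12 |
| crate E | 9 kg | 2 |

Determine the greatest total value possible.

Treat it as a binary knapsack problem.
Allowing fractional choices, the relaxed optimum would be about 42.8, but items are indivisible.
crate D + crate H + crate C: weight 2 + 4 + 9 = 15 ≤ 18, value 12 + 17 + 12 = 41.
crate D + crate G + crate B + crate H: weight 2 + 5 + 6 + 4 = 17 ≤ 18, value 12 + 3 + 2 + 17 = 34.
crate D + crate G + crate H: weight 2 + 5 + 4 = 11 ≤ 18, value 12 + 3 + 17 = 32.
Best is crate D, crate H, and crate C with total value 41.

41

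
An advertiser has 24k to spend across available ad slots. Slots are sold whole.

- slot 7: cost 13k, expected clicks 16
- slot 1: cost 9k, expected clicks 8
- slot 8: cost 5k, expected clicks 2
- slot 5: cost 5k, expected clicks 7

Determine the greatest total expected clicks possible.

25

slot 7 + slot 5: cost 13 + 5 = 18 ≤ 24, expected clicks 16 + 7 = 23.
slot 7 + slot 1: cost 13 + 9 = 22 ≤ 24, expected clicks 16 + 8 = 24.
slot 7 + slot 8 + slot 5: cost 13 + 5 + 5 = 23 ≤ 24, expected clicks 16 + 2 + 7 = 25.
Best is slot 7, slot 8, and slot 5 with total expected clicks 25.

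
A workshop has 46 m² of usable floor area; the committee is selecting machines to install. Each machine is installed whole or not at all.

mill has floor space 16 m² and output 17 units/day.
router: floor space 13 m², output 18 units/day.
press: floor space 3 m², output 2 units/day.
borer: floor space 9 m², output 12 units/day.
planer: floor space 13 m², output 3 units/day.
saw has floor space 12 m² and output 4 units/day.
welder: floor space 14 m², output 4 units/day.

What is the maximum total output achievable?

mill + router + borer: floor space 16 + 13 + 9 = 38 ≤ 46, output 17 + 18 + 12 = 47.
mill + router + press + borer: floor space 16 + 13 + 3 + 9 = 41 ≤ 46, output 17 + 18 + 2 + 12 = 49.
mill + router + press + saw: floor space 16 + 13 + 3 + 12 = 44 ≤ 46, output 17 + 18 + 2 + 4 = 41.
Best is mill, router, press, and borer with total output 49.

49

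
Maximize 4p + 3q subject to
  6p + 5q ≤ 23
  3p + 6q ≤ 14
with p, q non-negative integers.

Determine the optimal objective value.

Relaxing integrality, the LP optimum is 15.33 at (p,q) = (3.83, 0), which is not an integer point.
(p,q)=(3,0): 6·3+5·0=18≤23, 3·3+6·0=9≤14, objective 12.
(p,q)=(2,1): 6·2+5·1=17≤23, 3·2+6·1=12≤14, objective 11.
Maximum is 12 at (p,q)=(3,0).

12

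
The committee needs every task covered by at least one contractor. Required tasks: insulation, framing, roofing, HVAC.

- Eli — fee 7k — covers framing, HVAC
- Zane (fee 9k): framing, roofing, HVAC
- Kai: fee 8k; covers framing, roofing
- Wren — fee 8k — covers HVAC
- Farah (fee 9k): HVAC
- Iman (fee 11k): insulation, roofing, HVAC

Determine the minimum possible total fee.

18

This is a weighted set-cover instance.
Choose Eli and Iman: together they cover insulation, framing, roofing, HVAC — every task.
Total fee: 7 + 11 = 18.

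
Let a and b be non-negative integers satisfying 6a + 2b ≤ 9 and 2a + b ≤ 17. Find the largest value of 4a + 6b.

24

Relaxing integrality, the LP optimum is 27.00 at (a,b) = (0, 4.5), which is not an integer point.
(a,b)=(0,4): 6·0+2·4=8≤9, 2·0+1·4=4≤17, objective 24.
(a,b)=(0,3): 6·0+2·3=6≤9, 2·0+1·3=3≤17, objective 18.
No feasible integer point exceeds 24.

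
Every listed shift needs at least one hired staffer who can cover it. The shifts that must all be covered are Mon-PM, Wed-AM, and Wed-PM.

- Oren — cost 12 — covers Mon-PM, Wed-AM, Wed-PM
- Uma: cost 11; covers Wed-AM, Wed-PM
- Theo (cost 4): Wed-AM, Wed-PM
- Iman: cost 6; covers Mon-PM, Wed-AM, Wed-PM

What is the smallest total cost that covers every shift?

6

Iman alone covers Mon-PM, Wed-AM, Wed-PM — every shift.
Total cost: 6.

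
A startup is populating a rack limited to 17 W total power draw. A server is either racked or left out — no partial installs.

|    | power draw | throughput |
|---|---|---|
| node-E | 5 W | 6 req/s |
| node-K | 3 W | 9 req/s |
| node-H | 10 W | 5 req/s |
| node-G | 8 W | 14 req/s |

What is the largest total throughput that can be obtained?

Allowing fractional choices, the relaxed optimum would be about 29.5, but servers are indivisible.
node-E + node-K + node-G: power draw 5 + 3 + 8 = 16 ≤ 17, throughput 6 + 9 + 14 = 29.
node-E + node-G: power draw 5 + 8 = 13 ≤ 17, throughput 6 + 14 = 20.
node-K + node-G: power draw 3 + 8 = 11 ≤ 17, throughput 9 + 14 = 23.
Best is node-E, node-K, and node-G with total throughput 29.

29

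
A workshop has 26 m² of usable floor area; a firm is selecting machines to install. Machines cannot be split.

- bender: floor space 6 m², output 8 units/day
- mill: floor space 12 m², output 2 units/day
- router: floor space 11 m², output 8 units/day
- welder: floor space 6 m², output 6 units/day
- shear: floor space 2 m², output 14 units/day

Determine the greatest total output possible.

This is an integer program with binary decision variables.
bender + router + shear: floor space 6 + 11 + 2 = 19 ≤ 26, output 8 + 8 + 14 = 30.
bender + mill + welder + shear: floor space 6 + 12 + 6 + 2 = 26 ≤ 26, output 8 + 2 + 6 + 14 = 30.
bender + router + welder + shear: floor space 6 + 11 + 6 + 2 = 25 ≤ 26, output 8 + 8 + 6 + 14 = 36.
Best is bender, router, welder, and shear with total output 36.

36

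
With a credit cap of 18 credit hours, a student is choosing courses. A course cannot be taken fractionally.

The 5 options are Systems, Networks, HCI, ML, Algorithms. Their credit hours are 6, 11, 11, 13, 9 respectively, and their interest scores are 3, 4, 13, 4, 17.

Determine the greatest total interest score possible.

20

Allowing fractional choices, the relaxed optimum would be about 27.6, but courses are indivisible.
Systems + Algorithms: credit hours 6 + 9 = 15 ≤ 18, interest score 3 + 17 = 20.
Systems + HCI: credit hours 6 + 11 = 17 ≤ 18, interest score 3 + 13 = 16.
Algorithms: credit hours 9 ≤ 18, interest score 17.
Best is Systems and Algorithms with total interest score 20.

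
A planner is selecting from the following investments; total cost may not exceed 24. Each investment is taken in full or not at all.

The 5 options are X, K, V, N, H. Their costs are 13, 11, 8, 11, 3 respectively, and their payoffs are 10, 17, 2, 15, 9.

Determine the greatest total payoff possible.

This is a 0-1 knapsack instance.
Allowing fractional choices, the relaxed optimum would be about 39.6, but investments are indivisible.
K + N: cost 11 + 11 = 22 ≤ 24, payoff 17 + 15 = 32.
X + K: cost 13 + 11 = 24 ≤ 24, payoff 10 + 17 = 27.
K + V + H: cost 11 + 8 + 3 = 22 ≤ 24, payoff 17 + 2 + 9 = 28.
Best is K and N with total payoff 32.

32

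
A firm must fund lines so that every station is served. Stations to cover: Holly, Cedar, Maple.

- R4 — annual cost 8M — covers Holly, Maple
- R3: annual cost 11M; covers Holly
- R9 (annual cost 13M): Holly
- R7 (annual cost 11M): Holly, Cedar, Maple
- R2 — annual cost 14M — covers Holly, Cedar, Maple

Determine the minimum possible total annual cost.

R7 alone covers Holly, Cedar, Maple — every station.
Total annual cost: 11.
No cover costs less than 11.

11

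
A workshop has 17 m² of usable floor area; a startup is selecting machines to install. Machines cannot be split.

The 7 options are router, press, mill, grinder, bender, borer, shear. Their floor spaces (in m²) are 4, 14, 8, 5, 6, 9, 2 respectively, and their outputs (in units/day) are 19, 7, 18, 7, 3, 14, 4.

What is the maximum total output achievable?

44

Take router, mill, and grinder: floor space 4 + 8 + 5 = 17 ≤ 17, output 19 + 18 + 7 = 44.
No other feasible combination does better.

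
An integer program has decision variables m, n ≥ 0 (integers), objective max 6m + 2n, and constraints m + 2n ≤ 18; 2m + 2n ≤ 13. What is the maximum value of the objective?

The continuous relaxation peaks at (6.5, 0) with value 39.00; rounding to a feasible lattice point costs some objective.
(m,n)=(6,0): 1·6+2·0=6≤18, 2·6+2·0=12≤13, objective 36.
(m,n)=(5,1): 1·5+2·1=7≤18, 2·5+2·1=12≤13, objective 32.
(m,n)=(5,0): 1·5+2·0=5≤18, 2·5+2·0=10≤13, objective 30.
No feasible integer point exceeds 36.

36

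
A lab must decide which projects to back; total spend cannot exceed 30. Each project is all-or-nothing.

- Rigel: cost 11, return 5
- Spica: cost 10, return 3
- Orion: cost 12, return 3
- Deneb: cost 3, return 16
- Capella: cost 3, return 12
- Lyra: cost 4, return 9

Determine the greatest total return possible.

Allowing fractional choices, the relaxed optimum would be about 44.7, but projects are indivisible.
Orion + Deneb + Capella + Lyra: cost 12 + 3 + 3 + 4 = 22 ≤ 30, return 3 + 16 + 12 + 9 = 40.
Rigel + Deneb + Capella + Lyra: cost 11 + 3 + 3 + 4 = 21 ≤ 30, return 5 + 16 + 12 + 9 = 42.
Spica + Deneb + Capella + Lyra: cost 10 + 3 + 3 + 4 = 20 ≤ 30, return 3 + 16 + 12 + 9 = 40.
Best is Rigel, Deneb, Capella, and Lyra with total return 42.

42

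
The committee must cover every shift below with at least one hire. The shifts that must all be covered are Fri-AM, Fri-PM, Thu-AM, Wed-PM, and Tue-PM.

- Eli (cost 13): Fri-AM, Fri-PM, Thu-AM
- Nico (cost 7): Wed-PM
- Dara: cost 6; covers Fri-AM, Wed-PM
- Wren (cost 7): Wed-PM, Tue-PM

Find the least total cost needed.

The greedy cost-per-new-shift heuristic would pick Dara, Eli, and Wren for 26, but a cheaper cover exists.
Choose Eli and Wren: together they cover Fri-AM, Fri-PM, Thu-AM, Wed-PM, Tue-PM — every shift.
Total cost: 13 + 7 = 20.
No cover costs less than 20.

20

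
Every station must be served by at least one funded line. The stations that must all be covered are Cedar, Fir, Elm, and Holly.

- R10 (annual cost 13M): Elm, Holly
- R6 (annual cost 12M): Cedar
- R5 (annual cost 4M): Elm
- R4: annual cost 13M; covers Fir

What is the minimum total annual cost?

38

Choose R10, R6, and R4: together they cover Cedar, Fir, Elm, Holly — every station.
Total annual cost: 13 + 12 + 13 = 38.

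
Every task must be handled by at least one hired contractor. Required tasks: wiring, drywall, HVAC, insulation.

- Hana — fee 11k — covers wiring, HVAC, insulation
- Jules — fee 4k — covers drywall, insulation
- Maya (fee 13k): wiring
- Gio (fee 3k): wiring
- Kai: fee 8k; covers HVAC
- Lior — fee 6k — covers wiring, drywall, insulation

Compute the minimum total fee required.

14

The greedy cost-per-new-task heuristic would pick Jules, Gio, and Kai for 15, but a cheaper cover exists.
Choose Kai and Lior: together they cover wiring, drywall, HVAC, insulation — every task.
Total fee: 8 + 6 = 14.
No cover costs less than 14.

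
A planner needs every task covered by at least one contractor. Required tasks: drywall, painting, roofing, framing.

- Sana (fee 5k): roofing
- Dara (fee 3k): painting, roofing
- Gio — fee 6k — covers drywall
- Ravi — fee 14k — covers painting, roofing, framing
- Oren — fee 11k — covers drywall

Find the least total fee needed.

20

The greedy cost-per-new-task heuristic would pick Dara, Gio, and Ravi for 23, but a cheaper cover exists.
Choose Gio and Ravi: together they cover drywall, painting, roofing, framing — every task.
Total fee: 6 + 14 = 20.
No cover costs less than 20.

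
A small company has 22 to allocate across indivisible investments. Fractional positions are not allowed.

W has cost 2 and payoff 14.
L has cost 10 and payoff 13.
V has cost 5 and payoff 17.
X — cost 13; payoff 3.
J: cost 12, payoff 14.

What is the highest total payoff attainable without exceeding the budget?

Allowing fractional choices, the relaxed optimum would be about 49.8, but investments are indivisible.
W + V + J: cost 2 + 5 + 12 = 19 ≤ 22, payoff 14 + 17 + 14 = 45.
W + L + V: cost 2 + 10 + 5 = 17 ≤ 22, payoff 14 + 13 + 17 = 44.
W + V + X: cost 2 + 5 + 13 = 20 ≤ 22, payoff 14 + 17 + 3 = 34.
Best is W, V, and J with total payoff 45.

45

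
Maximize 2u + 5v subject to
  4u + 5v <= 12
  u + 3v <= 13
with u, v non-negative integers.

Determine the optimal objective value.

10

(u,v)=(0,2): 4·0+5·2=10≤12, 1·0+3·2=6≤13, objective 10.
(u,v)=(1,1): 4·1+5·1=9≤12, 1·1+3·1=4≤13, objective 7.
(u,v)=(0,1): 4·0+5·1=5≤12, 1·0+3·1=3≤13, objective 5.
The best lattice point is (0,2), giving 10.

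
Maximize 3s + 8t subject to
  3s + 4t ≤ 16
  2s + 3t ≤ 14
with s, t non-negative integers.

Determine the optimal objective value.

32

(s,t)=(0,4): 3·0+4·4=16≤16, 2·0+3·4=12≤14, objective 32.
(s,t)=(1,3): 3·1+4·3=15≤16, 2·1+3·3=11≤14, objective 27.
(s,t)=(0,3): 3·0+4·3=12≤16, 2·0+3·3=9≤14, objective 24.
No feasible integer point exceeds 32.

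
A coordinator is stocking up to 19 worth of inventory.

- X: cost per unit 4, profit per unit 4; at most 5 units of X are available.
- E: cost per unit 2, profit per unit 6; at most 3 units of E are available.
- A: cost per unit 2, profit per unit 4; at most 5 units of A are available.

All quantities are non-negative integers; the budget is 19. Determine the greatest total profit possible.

38

Take 3×E and 5×A: cost 16 ≤ 19, profit 3·6 + 5·4 = 38.
E has the best ratio (6/2) and is taken to its limit of 3; remaining capacity is filled optimally with the others.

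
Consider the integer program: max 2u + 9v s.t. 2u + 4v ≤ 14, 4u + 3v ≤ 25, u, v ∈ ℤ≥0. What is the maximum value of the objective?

Relaxing integrality, the LP optimum is 31.50 at (u,v) = (0, 3.5), which is not an integer point.
(u,v)=(1,3): 2·1+4·3=14≤14, 4·1+3·3=13≤25, objective 29.
(u,v)=(0,3): 2·0+4·3=12≤14, 4·0+3·3=9≤25, objective 27.
(u,v)=(2,2): 2·2+4·2=12≤14, 4·2+3·2=14≤25, objective 22.
No feasible integer point exceeds 29.

29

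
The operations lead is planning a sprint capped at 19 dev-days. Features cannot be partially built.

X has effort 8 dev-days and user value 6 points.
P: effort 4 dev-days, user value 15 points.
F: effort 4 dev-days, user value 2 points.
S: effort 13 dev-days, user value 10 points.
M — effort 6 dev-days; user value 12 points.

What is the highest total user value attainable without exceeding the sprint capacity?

33

This is a 0-1 knapsack instance.
Allowing fractional choices, the relaxed optimum would be about 33.9, but features are indivisible.
X + P + M: effort 8 + 4 + 6 = 18 ≤ 19, user value 6 + 15 + 12 = 33.
P + F + M: effort 4 + 4 + 6 = 14 ≤ 19, user value 15 + 2 + 12 = 29.
Best is X, P, and M with total user value 33.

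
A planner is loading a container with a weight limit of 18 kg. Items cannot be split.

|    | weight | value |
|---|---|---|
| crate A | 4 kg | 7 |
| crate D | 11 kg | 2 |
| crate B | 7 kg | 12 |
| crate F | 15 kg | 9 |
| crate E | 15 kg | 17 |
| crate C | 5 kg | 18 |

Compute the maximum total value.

Allowing fractional choices, the relaxed optimum would be about 39.3, but items are indivisible.
crate A + crate B + crate C: weight 4 + 7 + 5 = 16 ≤ 18, value 7 + 12 + 18 = 37.
crate B + crate C: weight 7 + 5 = 12 ≤ 18, value 12 + 18 = 30.
Best is crate A, crate B, and crate C with total value 37.

37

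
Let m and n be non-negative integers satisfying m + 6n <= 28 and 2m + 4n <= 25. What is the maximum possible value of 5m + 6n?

(m,n)=(12,0) is feasible, giving 60.
(m,n)=(11,0) is feasible, giving 55.
No feasible integer point exceeds 60.

60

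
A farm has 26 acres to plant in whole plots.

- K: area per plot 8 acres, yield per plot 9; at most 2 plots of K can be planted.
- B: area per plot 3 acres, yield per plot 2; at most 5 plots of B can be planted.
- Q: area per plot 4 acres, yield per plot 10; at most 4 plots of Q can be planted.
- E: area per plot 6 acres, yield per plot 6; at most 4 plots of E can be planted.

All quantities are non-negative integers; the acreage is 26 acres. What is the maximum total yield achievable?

This is a bounded integer knapsack.
Q has the best ratio (10/4); taking only Q gives at most 4×10 = 40 (stopped by the supply cap of 4).
Mixing does better — 1×K and 4×Q: area 24 ≤ 26, yield 1·9 + 4·10 = 49.

49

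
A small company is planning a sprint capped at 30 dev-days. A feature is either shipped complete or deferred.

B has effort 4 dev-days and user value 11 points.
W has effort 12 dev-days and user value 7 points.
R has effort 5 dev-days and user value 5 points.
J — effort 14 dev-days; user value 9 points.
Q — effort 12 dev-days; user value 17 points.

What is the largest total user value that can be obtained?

37

B + R + Q: effort 4 + 5 + 12 = 21 ≤ 30, user value 11 + 5 + 17 = 33.
B + J + Q: effort 4 + 14 + 12 = 30 ≤ 30, user value 11 + 9 + 17 = 37.
B + W + Q: effort 4 + 12 + 12 = 28 ≤ 30, user value 11 + 7 + 17 = 35.
Best is B, J, and Q with total user value 37.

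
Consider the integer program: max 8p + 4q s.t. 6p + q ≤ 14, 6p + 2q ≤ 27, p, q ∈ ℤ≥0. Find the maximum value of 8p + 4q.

The continuous relaxation peaks at (0, 13.5) with value 54.00; rounding to a feasible lattice point costs some objective.
(p,q)=(0,13): 6·0+1·13=13≤14, 6·0+2·13=26≤27, objective 52.
(p,q)=(0,12): 6·0+1·12=12≤14, 6·0+2·12=24≤27, objective 48.
No feasible integer point exceeds 52.

52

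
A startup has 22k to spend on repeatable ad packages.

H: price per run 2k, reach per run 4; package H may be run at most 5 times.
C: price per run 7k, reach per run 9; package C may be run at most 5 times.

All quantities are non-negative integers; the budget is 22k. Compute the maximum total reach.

H has the best ratio (4/2); taking only H gives at most 5×4 = 20 (stopped by the supply cap of 5).
Mixing does better — 4×H and 2×C: price 22 ≤ 22, reach 4·4 + 2·9 = 34.

34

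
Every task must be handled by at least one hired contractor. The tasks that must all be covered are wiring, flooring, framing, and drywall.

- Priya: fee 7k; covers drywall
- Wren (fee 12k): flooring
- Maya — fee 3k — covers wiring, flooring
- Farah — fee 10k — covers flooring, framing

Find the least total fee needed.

20

Choose Priya, Maya, and Farah: together they cover wiring, flooring, framing, drywall — every task.
Total fee: 7 + 3 + 10 = 20.
No cover costs less than 20.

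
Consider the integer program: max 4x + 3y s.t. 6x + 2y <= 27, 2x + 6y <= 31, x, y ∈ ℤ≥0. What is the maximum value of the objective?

(x,y)=(3,4) is feasible, giving 24.
(x,y)=(3,3) is feasible, giving 21.
The best lattice point is (3,4), giving 24.

24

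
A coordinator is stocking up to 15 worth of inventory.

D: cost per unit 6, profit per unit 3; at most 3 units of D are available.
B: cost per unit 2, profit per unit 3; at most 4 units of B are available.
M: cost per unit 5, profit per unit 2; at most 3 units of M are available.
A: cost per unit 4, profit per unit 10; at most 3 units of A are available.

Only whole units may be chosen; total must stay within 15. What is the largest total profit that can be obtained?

1×B and 3×A: cost 14 ≤ 15, profit 1·3 + 3·10 = 33.
3×A: cost 12 ≤ 15, profit 3·10 = 30.
Best is 33.

33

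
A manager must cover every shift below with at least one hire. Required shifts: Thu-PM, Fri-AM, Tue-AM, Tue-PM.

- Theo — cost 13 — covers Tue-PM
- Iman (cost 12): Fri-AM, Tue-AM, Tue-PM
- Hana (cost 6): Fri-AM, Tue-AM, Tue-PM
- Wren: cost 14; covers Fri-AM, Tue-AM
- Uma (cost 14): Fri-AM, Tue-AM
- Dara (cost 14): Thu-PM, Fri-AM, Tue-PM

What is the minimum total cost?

20

Choose Hana and Dara: together they cover Thu-PM, Fri-AM, Tue-AM, Tue-PM — every shift.
Total cost: 6 + 14 = 20.
No cover costs less than 20.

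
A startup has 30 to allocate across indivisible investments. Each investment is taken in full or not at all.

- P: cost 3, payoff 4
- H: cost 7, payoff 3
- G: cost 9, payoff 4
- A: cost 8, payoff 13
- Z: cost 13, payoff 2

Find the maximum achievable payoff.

24

Allowing fractional choices, the relaxed optimum would be about 24.5, but investments are indivisible.
P + G + A: cost 3 + 9 + 8 = 20 ≤ 30, payoff 4 + 4 + 13 = 21.
P + H + A: cost 3 + 7 + 8 = 18 ≤ 30, payoff 4 + 3 + 13 = 20.
P + H + G + A: cost 3 + 7 + 9 + 8 = 27 ≤ 30, payoff 4 + 3 + 4 + 13 = 24.
Best is P, H, G, and A with total payoff 24.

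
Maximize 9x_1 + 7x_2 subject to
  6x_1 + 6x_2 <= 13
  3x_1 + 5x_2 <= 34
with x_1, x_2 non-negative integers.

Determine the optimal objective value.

Relaxing integrality, the LP optimum is 19.50 at (x_1,x_2) = (2.17, 0), which is not an integer point.
(x_1,x_2)=(2,0): 6·2+6·0=12≤13, 3·2+5·0=6≤34, objective 18.
(x_1,x_2)=(1,1): 6·1+6·1=12≤13, 3·1+5·1=8≤34, objective 16.
No feasible integer point exceeds 18.

18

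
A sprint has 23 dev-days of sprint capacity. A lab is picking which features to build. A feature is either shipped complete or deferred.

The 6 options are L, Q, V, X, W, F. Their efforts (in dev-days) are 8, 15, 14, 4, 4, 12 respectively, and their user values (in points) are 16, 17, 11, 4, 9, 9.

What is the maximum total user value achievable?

Allowing fractional choices, the relaxed optimum would be about 37.5, but features are indivisible.
L + Q: effort 8 + 15 = 23 ≤ 23, user value 16 + 17 = 33.
Q + X + W: effort 15 + 4 + 4 = 23 ≤ 23, user value 17 + 4 + 9 = 30.
Best is L and Q with total user value 33.

33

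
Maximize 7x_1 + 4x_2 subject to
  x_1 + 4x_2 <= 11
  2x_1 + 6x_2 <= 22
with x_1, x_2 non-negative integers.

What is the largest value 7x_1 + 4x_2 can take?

77

(x_1,x_2)=(11,0): 1·11+4·0=11≤11, 2·11+6·0=22≤22, objective 77.
(x_1,x_2)=(10,0): 1·10+4·0=10≤11, 2·10+6·0=20≤22, objective 70.
Maximum is 77 at (x_1,x_2)=(11,0).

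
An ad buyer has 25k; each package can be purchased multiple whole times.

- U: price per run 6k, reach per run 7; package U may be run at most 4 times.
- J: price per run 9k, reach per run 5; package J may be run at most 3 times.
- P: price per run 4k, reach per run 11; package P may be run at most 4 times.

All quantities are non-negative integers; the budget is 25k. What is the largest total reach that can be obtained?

51

1×U and 4×P: price 22 ≤ 25, reach 1·7 + 4·11 = 51.
1×J and 4×P: price 25 ≤ 25, reach 1·5 + 4·11 = 49.
Best is 51.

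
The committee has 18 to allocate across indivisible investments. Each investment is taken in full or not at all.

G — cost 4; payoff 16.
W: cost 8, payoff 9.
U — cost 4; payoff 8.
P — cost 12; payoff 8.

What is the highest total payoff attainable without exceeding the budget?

33

Allowing fractional choices, the relaxed optimum would be about 34.3, but investments are indivisible.
G + W + U: cost 4 + 8 + 4 = 16 ≤ 18, payoff 16 + 9 + 8 = 33.
G + U: cost 4 + 4 = 8 ≤ 18, payoff 16 + 8 = 24.
G + W: cost 4 + 8 = 12 ≤ 18, payoff 16 + 9 = 25.
Best is G, W, and U with total payoff 33.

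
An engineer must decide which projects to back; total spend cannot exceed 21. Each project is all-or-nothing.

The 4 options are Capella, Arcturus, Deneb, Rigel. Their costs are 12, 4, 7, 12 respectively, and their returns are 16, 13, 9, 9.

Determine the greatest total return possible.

29

Allowing fractional choices, the relaxed optimum would be about 35.4, but projects are indivisible.
Capella + Deneb: cost 12 + 7 = 19 ≤ 21, return 16 + 9 = 25.
Capella + Arcturus: cost 12 + 4 = 16 ≤ 21, return 16 + 13 = 29.
Arcturus + Deneb: cost 4 + 7 = 11 ≤ 21, return 13 + 9 = 22.
Best is Capella and Arcturus with total return 29.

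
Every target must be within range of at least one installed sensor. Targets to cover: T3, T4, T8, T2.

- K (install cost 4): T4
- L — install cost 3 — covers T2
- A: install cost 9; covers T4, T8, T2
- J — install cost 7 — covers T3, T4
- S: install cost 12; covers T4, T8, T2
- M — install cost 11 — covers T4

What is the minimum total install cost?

16

The greedy cost-per-new-target heuristic would pick L, J, and A for 19, but a cheaper cover exists.
Choose A and J: together they cover T3, T4, T8, T2 — every target.
Total install cost: 9 + 7 = 16.
No cover costs less than 16.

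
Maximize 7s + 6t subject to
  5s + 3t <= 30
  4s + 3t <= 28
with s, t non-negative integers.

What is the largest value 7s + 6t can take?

Relaxing integrality, the LP optimum is 56.00 at (s,t) = (0, 9.33), which is not an integer point.
(s,t)=(1,8) is feasible, giving 55.
(s,t)=(0,9) is feasible, giving 54.
(s,t)=(1,7) is feasible, giving 49.
Maximum is 55 at (s,t)=(1,8).

55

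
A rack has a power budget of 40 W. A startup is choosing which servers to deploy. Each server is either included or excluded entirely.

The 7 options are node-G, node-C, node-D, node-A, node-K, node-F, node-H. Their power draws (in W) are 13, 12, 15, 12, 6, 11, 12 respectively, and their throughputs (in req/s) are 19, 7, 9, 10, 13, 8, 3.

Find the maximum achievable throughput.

42

Allowing fractional choices, the relaxed optimum would be about 48.5, but servers are indivisible.
node-G + node-A + node-K: power draw 13 + 12 + 6 = 31 ≤ 40, throughput 19 + 10 + 13 = 42.
node-G + node-K + node-F: power draw 13 + 6 + 11 = 30 ≤ 40, throughput 19 + 13 + 8 = 40.
node-G + node-D + node-K: power draw 13 + 15 + 6 = 34 ≤ 40, throughput 19 + 9 + 13 = 41.
Best is node-G, node-A, and node-K with total throughput 42.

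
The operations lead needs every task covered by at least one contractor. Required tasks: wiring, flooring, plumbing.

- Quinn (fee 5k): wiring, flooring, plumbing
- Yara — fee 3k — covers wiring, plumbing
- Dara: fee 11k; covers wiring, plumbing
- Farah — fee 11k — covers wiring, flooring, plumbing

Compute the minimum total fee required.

5

The greedy cost-per-new-task heuristic would pick Yara and Quinn for 8, but a cheaper cover exists.
Quinn alone covers wiring, flooring, plumbing — every task.
Total fee: 5.
No cover costs less than 5.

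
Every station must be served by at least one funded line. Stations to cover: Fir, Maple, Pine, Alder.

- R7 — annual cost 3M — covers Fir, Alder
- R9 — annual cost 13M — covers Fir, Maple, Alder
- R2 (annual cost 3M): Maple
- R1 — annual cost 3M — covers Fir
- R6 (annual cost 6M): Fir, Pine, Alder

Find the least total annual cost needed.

The greedy cost-per-new-station heuristic would pick R7, R2, and R6 for 12, but a cheaper cover exists.
Choose R2 and R6: together they cover Fir, Maple, Pine, Alder — every station.
Total annual cost: 3 + 6 = 9.
No cover costs less than 9.

9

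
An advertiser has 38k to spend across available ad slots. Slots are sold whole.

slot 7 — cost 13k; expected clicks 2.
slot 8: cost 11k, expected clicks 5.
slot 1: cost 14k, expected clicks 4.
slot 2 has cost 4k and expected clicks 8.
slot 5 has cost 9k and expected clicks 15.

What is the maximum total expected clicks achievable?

This is an integer program with binary decision variables.
slot 8 + slot 1 + slot 2 + slot 5: cost 11 + 14 + 4 + 9 = 38 ≤ 38, expected clicks 5 + 4 + 8 + 15 = 32.
slot 7 + slot 8 + slot 2 + slot 5: cost 13 + 11 + 4 + 9 = 37 ≤ 38, expected clicks 2 + 5 + 8 + 15 = 30.
slot 8 + slot 2 + slot 5: cost 11 + 4 + 9 = 24 ≤ 38, expected clicks 5 + 8 + 15 = 28.
Best is slot 8, slot 1, slot 2, and slot 5 with total expected clicks 32.

32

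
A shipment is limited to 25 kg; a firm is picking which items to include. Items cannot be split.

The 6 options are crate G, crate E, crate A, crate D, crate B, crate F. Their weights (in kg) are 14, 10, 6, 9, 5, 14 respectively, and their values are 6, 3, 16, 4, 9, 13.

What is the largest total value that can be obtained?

38

Take crate A, crate B, and crate F: weight 6 + 5 + 14 = 25 ≤ 25, value 16 + 9 + 13 = 38.
No other feasible combination does better.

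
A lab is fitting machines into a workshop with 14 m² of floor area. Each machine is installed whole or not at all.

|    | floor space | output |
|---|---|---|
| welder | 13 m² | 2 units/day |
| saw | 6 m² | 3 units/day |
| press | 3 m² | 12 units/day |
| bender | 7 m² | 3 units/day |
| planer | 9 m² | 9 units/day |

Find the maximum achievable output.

21

Treat it as a binary knapsack problem.
press + bender: floor space 3 + 7 = 10 ≤ 14, output 12 + 3 = 15.
saw + press: floor space 6 + 3 = 9 ≤ 14, output 3 + 12 = 15.
press + planer: floor space 3 + 9 = 12 ≤ 14, output 12 + 9 = 21.
Best is press and planer with total output 21.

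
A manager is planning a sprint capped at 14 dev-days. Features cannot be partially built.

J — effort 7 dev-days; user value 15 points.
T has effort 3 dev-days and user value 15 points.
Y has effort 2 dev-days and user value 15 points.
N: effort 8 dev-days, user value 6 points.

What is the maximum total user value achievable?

45

Allowing fractional choices, the relaxed optimum would be about 46.5, but features are indivisible.
T + Y: effort 3 + 2 = 5 ≤ 14, user value 15 + 15 = 30.
T + Y + N: effort 3 + 2 + 8 = 13 ≤ 14, user value 15 + 15 + 6 = 36.
J + T + Y: effort 7 + 3 + 2 = 12 ≤ 14, user value 15 + 15 + 15 = 45.
Best is J, T, and Y with total user value 45.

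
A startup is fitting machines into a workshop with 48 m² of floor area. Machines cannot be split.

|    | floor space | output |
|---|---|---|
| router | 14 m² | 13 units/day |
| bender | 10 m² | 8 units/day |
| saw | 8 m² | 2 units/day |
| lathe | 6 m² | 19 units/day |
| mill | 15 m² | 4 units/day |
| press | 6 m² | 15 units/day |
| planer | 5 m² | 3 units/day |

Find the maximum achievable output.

Allowing fractional choices, the relaxed optimum would be about 59.9, but machines are indivisible.
router + bender + lathe + press + planer: floor space 14 + 10 + 6 + 6 + 5 = 41 ≤ 48, output 13 + 8 + 19 + 15 + 3 = 58.
router + bender + lathe + press: floor space 14 + 10 + 6 + 6 = 36 ≤ 48, output 13 + 8 + 19 + 15 = 55.
router + bender + saw + lathe + press: floor space 14 + 10 + 8 + 6 + 6 = 44 ≤ 48, output 13 + 8 + 2 + 19 + 15 = 57.
Best is router, bender, lathe, press, and planer with total output 58.

58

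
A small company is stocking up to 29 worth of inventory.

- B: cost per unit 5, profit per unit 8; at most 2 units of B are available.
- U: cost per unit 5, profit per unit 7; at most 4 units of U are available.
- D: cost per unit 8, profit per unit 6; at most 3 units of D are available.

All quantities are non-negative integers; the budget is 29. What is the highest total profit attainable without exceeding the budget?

37

1×B and 4×U: cost 25 ≤ 29, profit 1·8 + 4·7 = 36.
2×B and 3×U: cost 25 ≤ 29, profit 2·8 + 3·7 = 37.
Best is 37.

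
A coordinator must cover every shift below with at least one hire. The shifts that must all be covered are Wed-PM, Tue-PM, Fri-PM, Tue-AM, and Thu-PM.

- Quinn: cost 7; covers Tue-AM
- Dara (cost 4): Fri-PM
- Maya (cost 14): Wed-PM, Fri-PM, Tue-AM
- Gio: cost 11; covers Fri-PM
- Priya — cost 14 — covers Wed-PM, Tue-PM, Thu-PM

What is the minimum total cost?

25

Choose Quinn, Dara, and Priya: together they cover Wed-PM, Tue-PM, Fri-PM, Tue-AM, Thu-PM — every shift.
Total cost: 7 + 4 + 14 = 25.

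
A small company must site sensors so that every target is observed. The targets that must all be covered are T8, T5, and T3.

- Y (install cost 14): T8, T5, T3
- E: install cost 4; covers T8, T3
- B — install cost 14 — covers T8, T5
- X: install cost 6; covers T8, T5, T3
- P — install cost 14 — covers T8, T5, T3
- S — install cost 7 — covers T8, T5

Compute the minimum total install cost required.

6

This is a weighted set-cover instance.
The greedy cost-per-new-target heuristic would pick E and X for 10, but a cheaper cover exists.
X alone covers T8, T5, T3 — every target.
Total install cost: 6.
No cover costs less than 6.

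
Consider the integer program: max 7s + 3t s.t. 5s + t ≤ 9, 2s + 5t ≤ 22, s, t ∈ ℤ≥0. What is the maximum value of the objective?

19

(s,t)=(1,4): 5·1+1·4=9≤9, 2·1+5·4=22≤22, objective 19.
(s,t)=(1,3): 5·1+1·3=8≤9, 2·1+5·3=17≤22, objective 16.
(s,t)=(0,4): 5·0+1·4=4≤9, 2·0+5·4=20≤22, objective 12.
No feasible integer point exceeds 19.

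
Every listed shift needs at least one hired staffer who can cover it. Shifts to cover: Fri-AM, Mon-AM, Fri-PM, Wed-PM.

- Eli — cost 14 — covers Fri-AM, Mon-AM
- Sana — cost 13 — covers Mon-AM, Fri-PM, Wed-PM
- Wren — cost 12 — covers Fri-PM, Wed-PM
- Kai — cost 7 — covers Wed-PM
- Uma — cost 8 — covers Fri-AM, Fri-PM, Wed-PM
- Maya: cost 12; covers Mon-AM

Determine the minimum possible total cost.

Choose Uma and Maya: together they cover Fri-AM, Mon-AM, Fri-PM, Wed-PM — every shift.
Total cost: 8 + 12 = 20.
No cover costs less than 20.

20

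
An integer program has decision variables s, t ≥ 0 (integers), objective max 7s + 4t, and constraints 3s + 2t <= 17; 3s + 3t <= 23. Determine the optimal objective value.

39

(s,t)=(5,1): 3·5+2·1=17≤17, 3·5+3·1=18≤23, objective 39.
(s,t)=(4,2): 3·4+2·2=16≤17, 3·4+3·2=18≤23, objective 36.
(s,t)=(5,0): 3·5+2·0=15≤17, 3·5+3·0=15≤23, objective 35.
(s,t)=(4,1): 3·4+2·1=14≤17, 3·4+3·1=15≤23, objective 32.
The best lattice point is (5,1), giving 39.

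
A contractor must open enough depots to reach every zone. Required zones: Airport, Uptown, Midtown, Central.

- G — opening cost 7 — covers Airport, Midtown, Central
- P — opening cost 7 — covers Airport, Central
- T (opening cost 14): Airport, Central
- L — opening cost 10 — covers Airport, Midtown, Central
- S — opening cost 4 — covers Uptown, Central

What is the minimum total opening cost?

11

Choose G and S: together they cover Airport, Uptown, Midtown, Central — every zone.
Total opening cost: 7 + 4 = 11.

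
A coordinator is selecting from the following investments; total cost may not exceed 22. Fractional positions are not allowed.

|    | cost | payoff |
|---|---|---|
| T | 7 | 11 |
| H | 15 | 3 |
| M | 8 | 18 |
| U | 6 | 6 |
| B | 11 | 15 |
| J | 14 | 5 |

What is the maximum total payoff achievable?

35

T + M: cost 7 + 8 = 15 ≤ 22, payoff 11 + 18 = 29.
T + M + U: cost 7 + 8 + 6 = 21 ≤ 22, payoff 11 + 18 + 6 = 35.
M + B: cost 8 + 11 = 19 ≤ 22, payoff 18 + 15 = 33.
Best is T, M, and U with total payoff 35.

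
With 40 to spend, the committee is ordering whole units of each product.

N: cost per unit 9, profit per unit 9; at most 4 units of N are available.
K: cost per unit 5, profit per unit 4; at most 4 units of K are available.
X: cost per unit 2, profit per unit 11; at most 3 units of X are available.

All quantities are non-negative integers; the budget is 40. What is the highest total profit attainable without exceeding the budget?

64

3×N, 1×K, and 3×X: cost 38 ≤ 40, profit 3·9 + 1·4 + 3·11 = 64.
2×N, 3×K, and 3×X: cost 39 ≤ 40, profit 2·9 + 3·4 + 3·11 = 63.
Best is 64.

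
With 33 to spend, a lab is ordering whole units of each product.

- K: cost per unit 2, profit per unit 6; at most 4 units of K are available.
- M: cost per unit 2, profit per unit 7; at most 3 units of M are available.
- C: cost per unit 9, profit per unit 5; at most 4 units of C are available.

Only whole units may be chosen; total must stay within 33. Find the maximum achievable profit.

55

4×K, 3×M, and 2×C: cost 32 ≤ 33, profit 4·6 + 3·7 + 2·5 = 55.
4×K, 3×M, and 1×C: cost 23 ≤ 33, profit 4·6 + 3·7 + 1·5 = 50.
Best is 55.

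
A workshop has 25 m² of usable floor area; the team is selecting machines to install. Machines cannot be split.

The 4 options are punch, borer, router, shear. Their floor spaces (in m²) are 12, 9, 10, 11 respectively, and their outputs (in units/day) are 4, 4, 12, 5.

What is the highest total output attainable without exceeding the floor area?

Allowing fractional choices, the relaxed optimum would be about 18.8, but machines are indivisible.
borer + router: floor space 9 + 10 = 19 ≤ 25, output 4 + 12 = 16.
punch + router: floor space 12 + 10 = 22 ≤ 25, output 4 + 12 = 16.
router + shear: floor space 10 + 11 = 21 ≤ 25, output 12 + 5 = 17.
Best is router and shear with total output 17.

17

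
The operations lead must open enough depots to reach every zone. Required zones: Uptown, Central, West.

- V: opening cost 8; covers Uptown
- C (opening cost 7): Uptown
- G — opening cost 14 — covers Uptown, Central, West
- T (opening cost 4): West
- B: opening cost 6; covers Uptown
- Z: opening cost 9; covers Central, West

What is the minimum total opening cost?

14

This is an integer covering problem.
The greedy cost-per-new-zone heuristic would pick T, B, and Z for 19, but a cheaper cover exists.
G alone covers Uptown, Central, West — every zone.
Total opening cost: 14.
No cover costs less than 14.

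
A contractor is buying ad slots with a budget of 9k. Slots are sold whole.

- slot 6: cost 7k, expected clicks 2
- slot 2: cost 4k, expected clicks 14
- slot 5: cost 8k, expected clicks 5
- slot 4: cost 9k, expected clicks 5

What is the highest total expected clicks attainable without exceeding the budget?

Take slot 2: cost 4 ≤ 9, expected clicks 14.
No other feasible combination does better.

14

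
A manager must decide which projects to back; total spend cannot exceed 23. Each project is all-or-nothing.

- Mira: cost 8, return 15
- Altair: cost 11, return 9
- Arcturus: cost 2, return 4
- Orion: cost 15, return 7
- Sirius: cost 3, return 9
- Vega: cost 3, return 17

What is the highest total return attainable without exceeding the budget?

This is a 0-1 knapsack instance.
Allowing fractional choices, the relaxed optimum would be about 50.7, but projects are indivisible.
Mira + Sirius + Vega: cost 8 + 3 + 3 = 14 ≤ 23, return 15 + 9 + 17 = 41.
Mira + Altair + Vega: cost 8 + 11 + 3 = 22 ≤ 23, return 15 + 9 + 17 = 41.
Mira + Arcturus + Sirius + Vega: cost 8 + 2 + 3 + 3 = 16 ≤ 23, return 15 + 4 + 9 + 17 = 45.
Best is Mira, Arcturus, Sirius, and Vega with total return 45.

45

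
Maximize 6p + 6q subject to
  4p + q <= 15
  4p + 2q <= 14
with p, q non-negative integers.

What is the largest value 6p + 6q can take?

42

(p,q)=(0,7) is feasible, giving 42.
(p,q)=(0,6) is feasible, giving 36.
No feasible integer point exceeds 42.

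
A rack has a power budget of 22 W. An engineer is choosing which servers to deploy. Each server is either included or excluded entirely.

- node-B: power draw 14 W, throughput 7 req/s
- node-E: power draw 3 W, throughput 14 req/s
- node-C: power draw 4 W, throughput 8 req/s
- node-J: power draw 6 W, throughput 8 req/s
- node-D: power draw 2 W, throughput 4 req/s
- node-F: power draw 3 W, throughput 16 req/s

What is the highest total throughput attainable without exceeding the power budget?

50

Take node-E, node-C, node-J, node-D, and node-F: power draw 3 + 4 + 6 + 2 + 3 = 18 ≤ 22, throughput 14 + 8 + 8 + 4 + 16 = 50.
No other feasible combination does better.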